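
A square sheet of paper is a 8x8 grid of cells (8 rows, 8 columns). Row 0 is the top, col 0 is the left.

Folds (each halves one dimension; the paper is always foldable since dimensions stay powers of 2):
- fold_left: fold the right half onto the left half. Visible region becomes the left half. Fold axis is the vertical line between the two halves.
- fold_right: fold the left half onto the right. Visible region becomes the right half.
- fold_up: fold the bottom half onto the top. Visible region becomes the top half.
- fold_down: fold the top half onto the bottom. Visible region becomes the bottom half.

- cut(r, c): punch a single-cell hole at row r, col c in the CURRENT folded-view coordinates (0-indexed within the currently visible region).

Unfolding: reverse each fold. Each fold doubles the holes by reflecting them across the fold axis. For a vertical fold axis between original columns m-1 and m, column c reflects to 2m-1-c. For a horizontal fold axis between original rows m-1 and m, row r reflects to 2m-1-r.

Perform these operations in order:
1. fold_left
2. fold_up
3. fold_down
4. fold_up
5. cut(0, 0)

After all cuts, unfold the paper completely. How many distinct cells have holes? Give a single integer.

Op 1 fold_left: fold axis v@4; visible region now rows[0,8) x cols[0,4) = 8x4
Op 2 fold_up: fold axis h@4; visible region now rows[0,4) x cols[0,4) = 4x4
Op 3 fold_down: fold axis h@2; visible region now rows[2,4) x cols[0,4) = 2x4
Op 4 fold_up: fold axis h@3; visible region now rows[2,3) x cols[0,4) = 1x4
Op 5 cut(0, 0): punch at orig (2,0); cuts so far [(2, 0)]; region rows[2,3) x cols[0,4) = 1x4
Unfold 1 (reflect across h@3): 2 holes -> [(2, 0), (3, 0)]
Unfold 2 (reflect across h@2): 4 holes -> [(0, 0), (1, 0), (2, 0), (3, 0)]
Unfold 3 (reflect across h@4): 8 holes -> [(0, 0), (1, 0), (2, 0), (3, 0), (4, 0), (5, 0), (6, 0), (7, 0)]
Unfold 4 (reflect across v@4): 16 holes -> [(0, 0), (0, 7), (1, 0), (1, 7), (2, 0), (2, 7), (3, 0), (3, 7), (4, 0), (4, 7), (5, 0), (5, 7), (6, 0), (6, 7), (7, 0), (7, 7)]

Answer: 16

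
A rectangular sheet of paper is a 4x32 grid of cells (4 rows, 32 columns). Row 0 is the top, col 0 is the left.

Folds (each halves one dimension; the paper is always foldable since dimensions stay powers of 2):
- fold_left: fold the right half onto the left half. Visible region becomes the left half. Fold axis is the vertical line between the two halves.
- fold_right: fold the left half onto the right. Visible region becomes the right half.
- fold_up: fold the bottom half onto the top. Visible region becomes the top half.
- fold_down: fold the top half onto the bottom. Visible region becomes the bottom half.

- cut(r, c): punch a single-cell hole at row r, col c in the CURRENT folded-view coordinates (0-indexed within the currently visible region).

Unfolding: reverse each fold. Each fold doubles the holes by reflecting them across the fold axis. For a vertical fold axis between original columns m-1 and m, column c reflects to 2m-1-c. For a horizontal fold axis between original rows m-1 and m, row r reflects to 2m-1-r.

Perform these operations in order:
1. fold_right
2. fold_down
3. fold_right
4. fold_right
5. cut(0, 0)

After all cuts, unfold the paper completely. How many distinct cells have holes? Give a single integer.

Op 1 fold_right: fold axis v@16; visible region now rows[0,4) x cols[16,32) = 4x16
Op 2 fold_down: fold axis h@2; visible region now rows[2,4) x cols[16,32) = 2x16
Op 3 fold_right: fold axis v@24; visible region now rows[2,4) x cols[24,32) = 2x8
Op 4 fold_right: fold axis v@28; visible region now rows[2,4) x cols[28,32) = 2x4
Op 5 cut(0, 0): punch at orig (2,28); cuts so far [(2, 28)]; region rows[2,4) x cols[28,32) = 2x4
Unfold 1 (reflect across v@28): 2 holes -> [(2, 27), (2, 28)]
Unfold 2 (reflect across v@24): 4 holes -> [(2, 19), (2, 20), (2, 27), (2, 28)]
Unfold 3 (reflect across h@2): 8 holes -> [(1, 19), (1, 20), (1, 27), (1, 28), (2, 19), (2, 20), (2, 27), (2, 28)]
Unfold 4 (reflect across v@16): 16 holes -> [(1, 3), (1, 4), (1, 11), (1, 12), (1, 19), (1, 20), (1, 27), (1, 28), (2, 3), (2, 4), (2, 11), (2, 12), (2, 19), (2, 20), (2, 27), (2, 28)]

Answer: 16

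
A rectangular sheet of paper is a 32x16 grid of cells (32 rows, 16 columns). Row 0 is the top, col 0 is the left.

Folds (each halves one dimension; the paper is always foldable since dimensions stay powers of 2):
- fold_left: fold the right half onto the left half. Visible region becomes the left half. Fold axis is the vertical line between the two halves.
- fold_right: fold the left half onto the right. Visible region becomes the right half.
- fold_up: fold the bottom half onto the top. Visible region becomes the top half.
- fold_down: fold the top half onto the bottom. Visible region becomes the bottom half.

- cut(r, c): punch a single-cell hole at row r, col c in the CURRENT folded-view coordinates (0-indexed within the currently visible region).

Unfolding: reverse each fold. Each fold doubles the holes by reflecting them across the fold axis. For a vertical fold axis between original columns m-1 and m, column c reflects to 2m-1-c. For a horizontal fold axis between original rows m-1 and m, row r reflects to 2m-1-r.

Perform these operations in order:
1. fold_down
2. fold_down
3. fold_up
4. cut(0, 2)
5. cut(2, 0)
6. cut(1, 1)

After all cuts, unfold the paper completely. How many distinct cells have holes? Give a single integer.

Op 1 fold_down: fold axis h@16; visible region now rows[16,32) x cols[0,16) = 16x16
Op 2 fold_down: fold axis h@24; visible region now rows[24,32) x cols[0,16) = 8x16
Op 3 fold_up: fold axis h@28; visible region now rows[24,28) x cols[0,16) = 4x16
Op 4 cut(0, 2): punch at orig (24,2); cuts so far [(24, 2)]; region rows[24,28) x cols[0,16) = 4x16
Op 5 cut(2, 0): punch at orig (26,0); cuts so far [(24, 2), (26, 0)]; region rows[24,28) x cols[0,16) = 4x16
Op 6 cut(1, 1): punch at orig (25,1); cuts so far [(24, 2), (25, 1), (26, 0)]; region rows[24,28) x cols[0,16) = 4x16
Unfold 1 (reflect across h@28): 6 holes -> [(24, 2), (25, 1), (26, 0), (29, 0), (30, 1), (31, 2)]
Unfold 2 (reflect across h@24): 12 holes -> [(16, 2), (17, 1), (18, 0), (21, 0), (22, 1), (23, 2), (24, 2), (25, 1), (26, 0), (29, 0), (30, 1), (31, 2)]
Unfold 3 (reflect across h@16): 24 holes -> [(0, 2), (1, 1), (2, 0), (5, 0), (6, 1), (7, 2), (8, 2), (9, 1), (10, 0), (13, 0), (14, 1), (15, 2), (16, 2), (17, 1), (18, 0), (21, 0), (22, 1), (23, 2), (24, 2), (25, 1), (26, 0), (29, 0), (30, 1), (31, 2)]

Answer: 24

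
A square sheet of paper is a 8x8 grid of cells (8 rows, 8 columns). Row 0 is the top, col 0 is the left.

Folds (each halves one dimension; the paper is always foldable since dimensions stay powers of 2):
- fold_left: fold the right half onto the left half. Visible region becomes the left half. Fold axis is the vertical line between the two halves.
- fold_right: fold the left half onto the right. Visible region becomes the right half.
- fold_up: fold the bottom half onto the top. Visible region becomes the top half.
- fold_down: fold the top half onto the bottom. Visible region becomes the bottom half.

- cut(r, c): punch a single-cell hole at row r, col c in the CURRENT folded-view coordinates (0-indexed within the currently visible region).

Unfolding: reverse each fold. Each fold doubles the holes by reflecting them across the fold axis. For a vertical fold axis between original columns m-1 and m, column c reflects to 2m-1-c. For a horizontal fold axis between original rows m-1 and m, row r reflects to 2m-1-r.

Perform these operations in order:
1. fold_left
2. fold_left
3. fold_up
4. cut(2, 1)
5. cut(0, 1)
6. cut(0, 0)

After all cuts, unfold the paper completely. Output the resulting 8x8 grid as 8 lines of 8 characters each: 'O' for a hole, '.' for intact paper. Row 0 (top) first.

Answer: OOOOOOOO
........
.OO..OO.
........
........
.OO..OO.
........
OOOOOOOO

Derivation:
Op 1 fold_left: fold axis v@4; visible region now rows[0,8) x cols[0,4) = 8x4
Op 2 fold_left: fold axis v@2; visible region now rows[0,8) x cols[0,2) = 8x2
Op 3 fold_up: fold axis h@4; visible region now rows[0,4) x cols[0,2) = 4x2
Op 4 cut(2, 1): punch at orig (2,1); cuts so far [(2, 1)]; region rows[0,4) x cols[0,2) = 4x2
Op 5 cut(0, 1): punch at orig (0,1); cuts so far [(0, 1), (2, 1)]; region rows[0,4) x cols[0,2) = 4x2
Op 6 cut(0, 0): punch at orig (0,0); cuts so far [(0, 0), (0, 1), (2, 1)]; region rows[0,4) x cols[0,2) = 4x2
Unfold 1 (reflect across h@4): 6 holes -> [(0, 0), (0, 1), (2, 1), (5, 1), (7, 0), (7, 1)]
Unfold 2 (reflect across v@2): 12 holes -> [(0, 0), (0, 1), (0, 2), (0, 3), (2, 1), (2, 2), (5, 1), (5, 2), (7, 0), (7, 1), (7, 2), (7, 3)]
Unfold 3 (reflect across v@4): 24 holes -> [(0, 0), (0, 1), (0, 2), (0, 3), (0, 4), (0, 5), (0, 6), (0, 7), (2, 1), (2, 2), (2, 5), (2, 6), (5, 1), (5, 2), (5, 5), (5, 6), (7, 0), (7, 1), (7, 2), (7, 3), (7, 4), (7, 5), (7, 6), (7, 7)]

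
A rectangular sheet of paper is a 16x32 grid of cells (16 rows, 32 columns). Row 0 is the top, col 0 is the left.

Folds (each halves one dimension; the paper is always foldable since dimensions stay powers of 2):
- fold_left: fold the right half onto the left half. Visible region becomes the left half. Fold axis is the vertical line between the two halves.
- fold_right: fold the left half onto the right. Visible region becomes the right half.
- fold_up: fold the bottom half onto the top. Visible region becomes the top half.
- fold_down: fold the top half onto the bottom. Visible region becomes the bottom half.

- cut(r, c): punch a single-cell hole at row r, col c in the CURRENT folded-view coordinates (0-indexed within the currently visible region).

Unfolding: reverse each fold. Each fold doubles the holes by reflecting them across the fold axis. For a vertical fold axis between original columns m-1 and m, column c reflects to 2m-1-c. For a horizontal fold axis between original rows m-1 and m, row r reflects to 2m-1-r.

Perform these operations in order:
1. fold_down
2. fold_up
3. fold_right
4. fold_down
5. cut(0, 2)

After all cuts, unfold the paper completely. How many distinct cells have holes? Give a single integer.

Op 1 fold_down: fold axis h@8; visible region now rows[8,16) x cols[0,32) = 8x32
Op 2 fold_up: fold axis h@12; visible region now rows[8,12) x cols[0,32) = 4x32
Op 3 fold_right: fold axis v@16; visible region now rows[8,12) x cols[16,32) = 4x16
Op 4 fold_down: fold axis h@10; visible region now rows[10,12) x cols[16,32) = 2x16
Op 5 cut(0, 2): punch at orig (10,18); cuts so far [(10, 18)]; region rows[10,12) x cols[16,32) = 2x16
Unfold 1 (reflect across h@10): 2 holes -> [(9, 18), (10, 18)]
Unfold 2 (reflect across v@16): 4 holes -> [(9, 13), (9, 18), (10, 13), (10, 18)]
Unfold 3 (reflect across h@12): 8 holes -> [(9, 13), (9, 18), (10, 13), (10, 18), (13, 13), (13, 18), (14, 13), (14, 18)]
Unfold 4 (reflect across h@8): 16 holes -> [(1, 13), (1, 18), (2, 13), (2, 18), (5, 13), (5, 18), (6, 13), (6, 18), (9, 13), (9, 18), (10, 13), (10, 18), (13, 13), (13, 18), (14, 13), (14, 18)]

Answer: 16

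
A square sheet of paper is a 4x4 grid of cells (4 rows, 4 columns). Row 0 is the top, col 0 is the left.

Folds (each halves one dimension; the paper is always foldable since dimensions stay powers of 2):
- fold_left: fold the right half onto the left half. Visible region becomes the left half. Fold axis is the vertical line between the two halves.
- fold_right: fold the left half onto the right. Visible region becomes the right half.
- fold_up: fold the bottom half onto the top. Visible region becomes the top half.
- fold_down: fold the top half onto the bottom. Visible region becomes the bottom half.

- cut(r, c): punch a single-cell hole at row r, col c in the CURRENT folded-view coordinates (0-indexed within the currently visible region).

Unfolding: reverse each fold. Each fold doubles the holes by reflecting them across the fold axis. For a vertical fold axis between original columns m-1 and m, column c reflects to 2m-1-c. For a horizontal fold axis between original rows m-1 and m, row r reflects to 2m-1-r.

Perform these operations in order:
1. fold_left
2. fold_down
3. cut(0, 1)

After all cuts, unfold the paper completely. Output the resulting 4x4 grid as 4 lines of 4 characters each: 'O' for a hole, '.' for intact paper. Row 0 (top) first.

Op 1 fold_left: fold axis v@2; visible region now rows[0,4) x cols[0,2) = 4x2
Op 2 fold_down: fold axis h@2; visible region now rows[2,4) x cols[0,2) = 2x2
Op 3 cut(0, 1): punch at orig (2,1); cuts so far [(2, 1)]; region rows[2,4) x cols[0,2) = 2x2
Unfold 1 (reflect across h@2): 2 holes -> [(1, 1), (2, 1)]
Unfold 2 (reflect across v@2): 4 holes -> [(1, 1), (1, 2), (2, 1), (2, 2)]

Answer: ....
.OO.
.OO.
....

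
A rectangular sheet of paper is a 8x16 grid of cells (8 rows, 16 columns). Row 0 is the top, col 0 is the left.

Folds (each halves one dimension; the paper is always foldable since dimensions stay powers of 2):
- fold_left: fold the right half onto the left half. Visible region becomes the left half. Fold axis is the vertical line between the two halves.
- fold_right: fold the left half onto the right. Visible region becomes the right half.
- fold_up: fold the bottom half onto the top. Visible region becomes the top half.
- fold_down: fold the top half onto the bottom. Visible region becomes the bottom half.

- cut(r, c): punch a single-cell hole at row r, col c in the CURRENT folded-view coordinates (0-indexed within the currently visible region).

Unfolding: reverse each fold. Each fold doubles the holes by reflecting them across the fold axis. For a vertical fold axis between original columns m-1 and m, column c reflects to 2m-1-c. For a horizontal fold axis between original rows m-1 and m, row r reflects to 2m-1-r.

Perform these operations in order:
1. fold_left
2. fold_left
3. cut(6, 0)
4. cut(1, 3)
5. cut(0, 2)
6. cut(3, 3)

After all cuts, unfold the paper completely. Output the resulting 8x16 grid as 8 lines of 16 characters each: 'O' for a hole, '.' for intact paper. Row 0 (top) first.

Op 1 fold_left: fold axis v@8; visible region now rows[0,8) x cols[0,8) = 8x8
Op 2 fold_left: fold axis v@4; visible region now rows[0,8) x cols[0,4) = 8x4
Op 3 cut(6, 0): punch at orig (6,0); cuts so far [(6, 0)]; region rows[0,8) x cols[0,4) = 8x4
Op 4 cut(1, 3): punch at orig (1,3); cuts so far [(1, 3), (6, 0)]; region rows[0,8) x cols[0,4) = 8x4
Op 5 cut(0, 2): punch at orig (0,2); cuts so far [(0, 2), (1, 3), (6, 0)]; region rows[0,8) x cols[0,4) = 8x4
Op 6 cut(3, 3): punch at orig (3,3); cuts so far [(0, 2), (1, 3), (3, 3), (6, 0)]; region rows[0,8) x cols[0,4) = 8x4
Unfold 1 (reflect across v@4): 8 holes -> [(0, 2), (0, 5), (1, 3), (1, 4), (3, 3), (3, 4), (6, 0), (6, 7)]
Unfold 2 (reflect across v@8): 16 holes -> [(0, 2), (0, 5), (0, 10), (0, 13), (1, 3), (1, 4), (1, 11), (1, 12), (3, 3), (3, 4), (3, 11), (3, 12), (6, 0), (6, 7), (6, 8), (6, 15)]

Answer: ..O..O....O..O..
...OO......OO...
................
...OO......OO...
................
................
O......OO......O
................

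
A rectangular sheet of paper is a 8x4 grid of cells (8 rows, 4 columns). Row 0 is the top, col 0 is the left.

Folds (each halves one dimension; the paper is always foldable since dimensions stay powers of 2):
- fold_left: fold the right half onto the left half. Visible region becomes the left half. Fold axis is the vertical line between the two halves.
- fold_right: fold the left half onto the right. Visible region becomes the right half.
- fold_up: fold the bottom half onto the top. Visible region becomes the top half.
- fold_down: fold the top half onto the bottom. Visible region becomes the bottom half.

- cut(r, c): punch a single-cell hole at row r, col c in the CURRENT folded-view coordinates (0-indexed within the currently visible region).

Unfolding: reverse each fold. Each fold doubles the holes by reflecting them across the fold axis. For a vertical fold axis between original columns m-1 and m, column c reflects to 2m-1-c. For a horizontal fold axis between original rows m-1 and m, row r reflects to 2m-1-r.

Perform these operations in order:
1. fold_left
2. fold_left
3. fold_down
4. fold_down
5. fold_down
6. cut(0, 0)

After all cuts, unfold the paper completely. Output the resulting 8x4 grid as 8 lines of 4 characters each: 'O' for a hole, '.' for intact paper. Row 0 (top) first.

Answer: OOOO
OOOO
OOOO
OOOO
OOOO
OOOO
OOOO
OOOO

Derivation:
Op 1 fold_left: fold axis v@2; visible region now rows[0,8) x cols[0,2) = 8x2
Op 2 fold_left: fold axis v@1; visible region now rows[0,8) x cols[0,1) = 8x1
Op 3 fold_down: fold axis h@4; visible region now rows[4,8) x cols[0,1) = 4x1
Op 4 fold_down: fold axis h@6; visible region now rows[6,8) x cols[0,1) = 2x1
Op 5 fold_down: fold axis h@7; visible region now rows[7,8) x cols[0,1) = 1x1
Op 6 cut(0, 0): punch at orig (7,0); cuts so far [(7, 0)]; region rows[7,8) x cols[0,1) = 1x1
Unfold 1 (reflect across h@7): 2 holes -> [(6, 0), (7, 0)]
Unfold 2 (reflect across h@6): 4 holes -> [(4, 0), (5, 0), (6, 0), (7, 0)]
Unfold 3 (reflect across h@4): 8 holes -> [(0, 0), (1, 0), (2, 0), (3, 0), (4, 0), (5, 0), (6, 0), (7, 0)]
Unfold 4 (reflect across v@1): 16 holes -> [(0, 0), (0, 1), (1, 0), (1, 1), (2, 0), (2, 1), (3, 0), (3, 1), (4, 0), (4, 1), (5, 0), (5, 1), (6, 0), (6, 1), (7, 0), (7, 1)]
Unfold 5 (reflect across v@2): 32 holes -> [(0, 0), (0, 1), (0, 2), (0, 3), (1, 0), (1, 1), (1, 2), (1, 3), (2, 0), (2, 1), (2, 2), (2, 3), (3, 0), (3, 1), (3, 2), (3, 3), (4, 0), (4, 1), (4, 2), (4, 3), (5, 0), (5, 1), (5, 2), (5, 3), (6, 0), (6, 1), (6, 2), (6, 3), (7, 0), (7, 1), (7, 2), (7, 3)]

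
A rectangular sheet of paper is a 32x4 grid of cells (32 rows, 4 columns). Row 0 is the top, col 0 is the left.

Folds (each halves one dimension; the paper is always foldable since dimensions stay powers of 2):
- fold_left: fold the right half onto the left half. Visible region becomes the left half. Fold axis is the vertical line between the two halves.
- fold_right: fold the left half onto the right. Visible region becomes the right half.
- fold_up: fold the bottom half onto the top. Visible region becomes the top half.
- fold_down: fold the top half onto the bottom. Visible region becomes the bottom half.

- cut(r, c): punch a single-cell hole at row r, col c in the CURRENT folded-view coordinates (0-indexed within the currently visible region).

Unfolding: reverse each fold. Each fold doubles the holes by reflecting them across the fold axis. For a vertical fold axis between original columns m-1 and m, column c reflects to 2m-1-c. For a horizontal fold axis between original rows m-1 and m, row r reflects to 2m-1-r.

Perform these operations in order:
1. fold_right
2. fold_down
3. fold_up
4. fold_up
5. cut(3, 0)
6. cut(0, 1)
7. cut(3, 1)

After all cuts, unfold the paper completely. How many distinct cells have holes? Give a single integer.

Answer: 48

Derivation:
Op 1 fold_right: fold axis v@2; visible region now rows[0,32) x cols[2,4) = 32x2
Op 2 fold_down: fold axis h@16; visible region now rows[16,32) x cols[2,4) = 16x2
Op 3 fold_up: fold axis h@24; visible region now rows[16,24) x cols[2,4) = 8x2
Op 4 fold_up: fold axis h@20; visible region now rows[16,20) x cols[2,4) = 4x2
Op 5 cut(3, 0): punch at orig (19,2); cuts so far [(19, 2)]; region rows[16,20) x cols[2,4) = 4x2
Op 6 cut(0, 1): punch at orig (16,3); cuts so far [(16, 3), (19, 2)]; region rows[16,20) x cols[2,4) = 4x2
Op 7 cut(3, 1): punch at orig (19,3); cuts so far [(16, 3), (19, 2), (19, 3)]; region rows[16,20) x cols[2,4) = 4x2
Unfold 1 (reflect across h@20): 6 holes -> [(16, 3), (19, 2), (19, 3), (20, 2), (20, 3), (23, 3)]
Unfold 2 (reflect across h@24): 12 holes -> [(16, 3), (19, 2), (19, 3), (20, 2), (20, 3), (23, 3), (24, 3), (27, 2), (27, 3), (28, 2), (28, 3), (31, 3)]
Unfold 3 (reflect across h@16): 24 holes -> [(0, 3), (3, 2), (3, 3), (4, 2), (4, 3), (7, 3), (8, 3), (11, 2), (11, 3), (12, 2), (12, 3), (15, 3), (16, 3), (19, 2), (19, 3), (20, 2), (20, 3), (23, 3), (24, 3), (27, 2), (27, 3), (28, 2), (28, 3), (31, 3)]
Unfold 4 (reflect across v@2): 48 holes -> [(0, 0), (0, 3), (3, 0), (3, 1), (3, 2), (3, 3), (4, 0), (4, 1), (4, 2), (4, 3), (7, 0), (7, 3), (8, 0), (8, 3), (11, 0), (11, 1), (11, 2), (11, 3), (12, 0), (12, 1), (12, 2), (12, 3), (15, 0), (15, 3), (16, 0), (16, 3), (19, 0), (19, 1), (19, 2), (19, 3), (20, 0), (20, 1), (20, 2), (20, 3), (23, 0), (23, 3), (24, 0), (24, 3), (27, 0), (27, 1), (27, 2), (27, 3), (28, 0), (28, 1), (28, 2), (28, 3), (31, 0), (31, 3)]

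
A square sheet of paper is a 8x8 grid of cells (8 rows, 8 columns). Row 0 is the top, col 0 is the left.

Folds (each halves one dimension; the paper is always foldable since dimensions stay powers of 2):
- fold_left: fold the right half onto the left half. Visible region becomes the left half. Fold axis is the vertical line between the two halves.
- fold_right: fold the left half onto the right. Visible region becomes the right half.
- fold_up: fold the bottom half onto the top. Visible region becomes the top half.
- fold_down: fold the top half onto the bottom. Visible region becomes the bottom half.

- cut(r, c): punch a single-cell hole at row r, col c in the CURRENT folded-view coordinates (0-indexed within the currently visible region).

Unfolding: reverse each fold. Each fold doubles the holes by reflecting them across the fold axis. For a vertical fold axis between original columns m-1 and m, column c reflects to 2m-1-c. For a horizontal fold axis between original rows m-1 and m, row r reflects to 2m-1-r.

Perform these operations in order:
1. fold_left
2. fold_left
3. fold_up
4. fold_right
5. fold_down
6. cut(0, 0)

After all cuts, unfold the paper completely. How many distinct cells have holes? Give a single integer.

Op 1 fold_left: fold axis v@4; visible region now rows[0,8) x cols[0,4) = 8x4
Op 2 fold_left: fold axis v@2; visible region now rows[0,8) x cols[0,2) = 8x2
Op 3 fold_up: fold axis h@4; visible region now rows[0,4) x cols[0,2) = 4x2
Op 4 fold_right: fold axis v@1; visible region now rows[0,4) x cols[1,2) = 4x1
Op 5 fold_down: fold axis h@2; visible region now rows[2,4) x cols[1,2) = 2x1
Op 6 cut(0, 0): punch at orig (2,1); cuts so far [(2, 1)]; region rows[2,4) x cols[1,2) = 2x1
Unfold 1 (reflect across h@2): 2 holes -> [(1, 1), (2, 1)]
Unfold 2 (reflect across v@1): 4 holes -> [(1, 0), (1, 1), (2, 0), (2, 1)]
Unfold 3 (reflect across h@4): 8 holes -> [(1, 0), (1, 1), (2, 0), (2, 1), (5, 0), (5, 1), (6, 0), (6, 1)]
Unfold 4 (reflect across v@2): 16 holes -> [(1, 0), (1, 1), (1, 2), (1, 3), (2, 0), (2, 1), (2, 2), (2, 3), (5, 0), (5, 1), (5, 2), (5, 3), (6, 0), (6, 1), (6, 2), (6, 3)]
Unfold 5 (reflect across v@4): 32 holes -> [(1, 0), (1, 1), (1, 2), (1, 3), (1, 4), (1, 5), (1, 6), (1, 7), (2, 0), (2, 1), (2, 2), (2, 3), (2, 4), (2, 5), (2, 6), (2, 7), (5, 0), (5, 1), (5, 2), (5, 3), (5, 4), (5, 5), (5, 6), (5, 7), (6, 0), (6, 1), (6, 2), (6, 3), (6, 4), (6, 5), (6, 6), (6, 7)]

Answer: 32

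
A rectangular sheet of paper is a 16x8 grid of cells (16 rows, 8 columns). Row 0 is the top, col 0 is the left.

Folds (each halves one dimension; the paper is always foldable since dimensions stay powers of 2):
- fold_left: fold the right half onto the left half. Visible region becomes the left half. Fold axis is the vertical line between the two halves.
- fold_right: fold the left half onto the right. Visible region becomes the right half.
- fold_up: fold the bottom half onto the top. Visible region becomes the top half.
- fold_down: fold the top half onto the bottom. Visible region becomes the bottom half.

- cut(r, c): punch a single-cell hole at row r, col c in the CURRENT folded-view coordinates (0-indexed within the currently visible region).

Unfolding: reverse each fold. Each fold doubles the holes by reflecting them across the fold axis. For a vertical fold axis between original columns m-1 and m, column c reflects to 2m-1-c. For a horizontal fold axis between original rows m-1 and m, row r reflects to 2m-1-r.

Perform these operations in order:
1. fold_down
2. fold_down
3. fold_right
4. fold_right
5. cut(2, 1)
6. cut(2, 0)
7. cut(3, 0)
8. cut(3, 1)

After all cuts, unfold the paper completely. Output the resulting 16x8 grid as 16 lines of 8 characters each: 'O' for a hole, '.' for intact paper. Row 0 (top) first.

Op 1 fold_down: fold axis h@8; visible region now rows[8,16) x cols[0,8) = 8x8
Op 2 fold_down: fold axis h@12; visible region now rows[12,16) x cols[0,8) = 4x8
Op 3 fold_right: fold axis v@4; visible region now rows[12,16) x cols[4,8) = 4x4
Op 4 fold_right: fold axis v@6; visible region now rows[12,16) x cols[6,8) = 4x2
Op 5 cut(2, 1): punch at orig (14,7); cuts so far [(14, 7)]; region rows[12,16) x cols[6,8) = 4x2
Op 6 cut(2, 0): punch at orig (14,6); cuts so far [(14, 6), (14, 7)]; region rows[12,16) x cols[6,8) = 4x2
Op 7 cut(3, 0): punch at orig (15,6); cuts so far [(14, 6), (14, 7), (15, 6)]; region rows[12,16) x cols[6,8) = 4x2
Op 8 cut(3, 1): punch at orig (15,7); cuts so far [(14, 6), (14, 7), (15, 6), (15, 7)]; region rows[12,16) x cols[6,8) = 4x2
Unfold 1 (reflect across v@6): 8 holes -> [(14, 4), (14, 5), (14, 6), (14, 7), (15, 4), (15, 5), (15, 6), (15, 7)]
Unfold 2 (reflect across v@4): 16 holes -> [(14, 0), (14, 1), (14, 2), (14, 3), (14, 4), (14, 5), (14, 6), (14, 7), (15, 0), (15, 1), (15, 2), (15, 3), (15, 4), (15, 5), (15, 6), (15, 7)]
Unfold 3 (reflect across h@12): 32 holes -> [(8, 0), (8, 1), (8, 2), (8, 3), (8, 4), (8, 5), (8, 6), (8, 7), (9, 0), (9, 1), (9, 2), (9, 3), (9, 4), (9, 5), (9, 6), (9, 7), (14, 0), (14, 1), (14, 2), (14, 3), (14, 4), (14, 5), (14, 6), (14, 7), (15, 0), (15, 1), (15, 2), (15, 3), (15, 4), (15, 5), (15, 6), (15, 7)]
Unfold 4 (reflect across h@8): 64 holes -> [(0, 0), (0, 1), (0, 2), (0, 3), (0, 4), (0, 5), (0, 6), (0, 7), (1, 0), (1, 1), (1, 2), (1, 3), (1, 4), (1, 5), (1, 6), (1, 7), (6, 0), (6, 1), (6, 2), (6, 3), (6, 4), (6, 5), (6, 6), (6, 7), (7, 0), (7, 1), (7, 2), (7, 3), (7, 4), (7, 5), (7, 6), (7, 7), (8, 0), (8, 1), (8, 2), (8, 3), (8, 4), (8, 5), (8, 6), (8, 7), (9, 0), (9, 1), (9, 2), (9, 3), (9, 4), (9, 5), (9, 6), (9, 7), (14, 0), (14, 1), (14, 2), (14, 3), (14, 4), (14, 5), (14, 6), (14, 7), (15, 0), (15, 1), (15, 2), (15, 3), (15, 4), (15, 5), (15, 6), (15, 7)]

Answer: OOOOOOOO
OOOOOOOO
........
........
........
........
OOOOOOOO
OOOOOOOO
OOOOOOOO
OOOOOOOO
........
........
........
........
OOOOOOOO
OOOOOOOO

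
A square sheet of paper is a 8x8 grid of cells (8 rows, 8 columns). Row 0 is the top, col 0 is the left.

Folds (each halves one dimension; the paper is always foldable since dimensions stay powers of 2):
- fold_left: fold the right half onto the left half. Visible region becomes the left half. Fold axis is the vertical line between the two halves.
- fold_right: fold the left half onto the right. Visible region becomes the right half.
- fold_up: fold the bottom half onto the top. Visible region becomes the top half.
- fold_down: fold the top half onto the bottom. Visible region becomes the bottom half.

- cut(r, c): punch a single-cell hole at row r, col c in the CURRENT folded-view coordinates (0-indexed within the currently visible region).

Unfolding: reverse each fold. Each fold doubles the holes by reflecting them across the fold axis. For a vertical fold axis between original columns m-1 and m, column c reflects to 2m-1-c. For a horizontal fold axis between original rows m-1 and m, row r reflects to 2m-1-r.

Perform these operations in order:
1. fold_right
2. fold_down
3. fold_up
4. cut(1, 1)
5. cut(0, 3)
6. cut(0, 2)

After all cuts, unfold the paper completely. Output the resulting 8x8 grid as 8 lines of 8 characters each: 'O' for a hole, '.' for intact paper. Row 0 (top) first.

Answer: OO....OO
..O..O..
..O..O..
OO....OO
OO....OO
..O..O..
..O..O..
OO....OO

Derivation:
Op 1 fold_right: fold axis v@4; visible region now rows[0,8) x cols[4,8) = 8x4
Op 2 fold_down: fold axis h@4; visible region now rows[4,8) x cols[4,8) = 4x4
Op 3 fold_up: fold axis h@6; visible region now rows[4,6) x cols[4,8) = 2x4
Op 4 cut(1, 1): punch at orig (5,5); cuts so far [(5, 5)]; region rows[4,6) x cols[4,8) = 2x4
Op 5 cut(0, 3): punch at orig (4,7); cuts so far [(4, 7), (5, 5)]; region rows[4,6) x cols[4,8) = 2x4
Op 6 cut(0, 2): punch at orig (4,6); cuts so far [(4, 6), (4, 7), (5, 5)]; region rows[4,6) x cols[4,8) = 2x4
Unfold 1 (reflect across h@6): 6 holes -> [(4, 6), (4, 7), (5, 5), (6, 5), (7, 6), (7, 7)]
Unfold 2 (reflect across h@4): 12 holes -> [(0, 6), (0, 7), (1, 5), (2, 5), (3, 6), (3, 7), (4, 6), (4, 7), (5, 5), (6, 5), (7, 6), (7, 7)]
Unfold 3 (reflect across v@4): 24 holes -> [(0, 0), (0, 1), (0, 6), (0, 7), (1, 2), (1, 5), (2, 2), (2, 5), (3, 0), (3, 1), (3, 6), (3, 7), (4, 0), (4, 1), (4, 6), (4, 7), (5, 2), (5, 5), (6, 2), (6, 5), (7, 0), (7, 1), (7, 6), (7, 7)]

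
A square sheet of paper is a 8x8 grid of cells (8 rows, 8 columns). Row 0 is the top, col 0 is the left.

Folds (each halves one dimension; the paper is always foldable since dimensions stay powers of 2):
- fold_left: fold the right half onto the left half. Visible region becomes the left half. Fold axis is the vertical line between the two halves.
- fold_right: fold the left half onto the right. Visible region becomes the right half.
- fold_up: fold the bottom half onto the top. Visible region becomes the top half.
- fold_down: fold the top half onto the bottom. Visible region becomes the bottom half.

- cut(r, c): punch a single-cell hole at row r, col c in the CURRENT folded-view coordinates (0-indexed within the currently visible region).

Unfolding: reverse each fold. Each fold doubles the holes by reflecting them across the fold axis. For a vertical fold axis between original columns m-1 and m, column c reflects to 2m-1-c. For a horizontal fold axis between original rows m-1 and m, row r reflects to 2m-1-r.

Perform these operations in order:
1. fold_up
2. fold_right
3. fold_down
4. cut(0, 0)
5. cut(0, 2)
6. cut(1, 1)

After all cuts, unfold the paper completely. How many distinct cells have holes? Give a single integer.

Op 1 fold_up: fold axis h@4; visible region now rows[0,4) x cols[0,8) = 4x8
Op 2 fold_right: fold axis v@4; visible region now rows[0,4) x cols[4,8) = 4x4
Op 3 fold_down: fold axis h@2; visible region now rows[2,4) x cols[4,8) = 2x4
Op 4 cut(0, 0): punch at orig (2,4); cuts so far [(2, 4)]; region rows[2,4) x cols[4,8) = 2x4
Op 5 cut(0, 2): punch at orig (2,6); cuts so far [(2, 4), (2, 6)]; region rows[2,4) x cols[4,8) = 2x4
Op 6 cut(1, 1): punch at orig (3,5); cuts so far [(2, 4), (2, 6), (3, 5)]; region rows[2,4) x cols[4,8) = 2x4
Unfold 1 (reflect across h@2): 6 holes -> [(0, 5), (1, 4), (1, 6), (2, 4), (2, 6), (3, 5)]
Unfold 2 (reflect across v@4): 12 holes -> [(0, 2), (0, 5), (1, 1), (1, 3), (1, 4), (1, 6), (2, 1), (2, 3), (2, 4), (2, 6), (3, 2), (3, 5)]
Unfold 3 (reflect across h@4): 24 holes -> [(0, 2), (0, 5), (1, 1), (1, 3), (1, 4), (1, 6), (2, 1), (2, 3), (2, 4), (2, 6), (3, 2), (3, 5), (4, 2), (4, 5), (5, 1), (5, 3), (5, 4), (5, 6), (6, 1), (6, 3), (6, 4), (6, 6), (7, 2), (7, 5)]

Answer: 24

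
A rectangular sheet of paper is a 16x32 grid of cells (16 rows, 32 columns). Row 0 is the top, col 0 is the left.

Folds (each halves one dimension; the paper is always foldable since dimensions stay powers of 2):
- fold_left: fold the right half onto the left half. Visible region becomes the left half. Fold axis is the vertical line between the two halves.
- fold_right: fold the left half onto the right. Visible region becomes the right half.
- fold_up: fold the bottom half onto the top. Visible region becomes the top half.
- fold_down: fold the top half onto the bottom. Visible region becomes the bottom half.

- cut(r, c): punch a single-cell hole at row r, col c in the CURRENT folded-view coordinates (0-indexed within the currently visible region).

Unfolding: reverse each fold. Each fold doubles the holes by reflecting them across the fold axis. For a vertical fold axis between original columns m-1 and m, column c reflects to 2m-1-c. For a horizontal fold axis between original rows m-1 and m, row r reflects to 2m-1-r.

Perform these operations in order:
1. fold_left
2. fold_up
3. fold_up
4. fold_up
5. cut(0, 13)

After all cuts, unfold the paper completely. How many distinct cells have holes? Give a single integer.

Op 1 fold_left: fold axis v@16; visible region now rows[0,16) x cols[0,16) = 16x16
Op 2 fold_up: fold axis h@8; visible region now rows[0,8) x cols[0,16) = 8x16
Op 3 fold_up: fold axis h@4; visible region now rows[0,4) x cols[0,16) = 4x16
Op 4 fold_up: fold axis h@2; visible region now rows[0,2) x cols[0,16) = 2x16
Op 5 cut(0, 13): punch at orig (0,13); cuts so far [(0, 13)]; region rows[0,2) x cols[0,16) = 2x16
Unfold 1 (reflect across h@2): 2 holes -> [(0, 13), (3, 13)]
Unfold 2 (reflect across h@4): 4 holes -> [(0, 13), (3, 13), (4, 13), (7, 13)]
Unfold 3 (reflect across h@8): 8 holes -> [(0, 13), (3, 13), (4, 13), (7, 13), (8, 13), (11, 13), (12, 13), (15, 13)]
Unfold 4 (reflect across v@16): 16 holes -> [(0, 13), (0, 18), (3, 13), (3, 18), (4, 13), (4, 18), (7, 13), (7, 18), (8, 13), (8, 18), (11, 13), (11, 18), (12, 13), (12, 18), (15, 13), (15, 18)]

Answer: 16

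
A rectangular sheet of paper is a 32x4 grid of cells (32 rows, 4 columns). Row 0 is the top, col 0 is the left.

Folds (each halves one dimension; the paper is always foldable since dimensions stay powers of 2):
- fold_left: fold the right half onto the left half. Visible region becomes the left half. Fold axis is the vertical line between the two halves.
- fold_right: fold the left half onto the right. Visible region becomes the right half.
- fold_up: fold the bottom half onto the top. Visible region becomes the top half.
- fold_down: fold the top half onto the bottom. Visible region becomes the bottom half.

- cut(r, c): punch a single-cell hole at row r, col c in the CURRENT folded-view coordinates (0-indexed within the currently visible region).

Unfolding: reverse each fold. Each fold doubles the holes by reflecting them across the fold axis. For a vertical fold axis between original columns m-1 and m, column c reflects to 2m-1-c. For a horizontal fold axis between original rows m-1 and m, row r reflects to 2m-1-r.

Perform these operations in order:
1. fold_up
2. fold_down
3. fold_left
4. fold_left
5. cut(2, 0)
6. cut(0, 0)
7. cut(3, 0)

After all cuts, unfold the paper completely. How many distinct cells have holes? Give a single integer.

Op 1 fold_up: fold axis h@16; visible region now rows[0,16) x cols[0,4) = 16x4
Op 2 fold_down: fold axis h@8; visible region now rows[8,16) x cols[0,4) = 8x4
Op 3 fold_left: fold axis v@2; visible region now rows[8,16) x cols[0,2) = 8x2
Op 4 fold_left: fold axis v@1; visible region now rows[8,16) x cols[0,1) = 8x1
Op 5 cut(2, 0): punch at orig (10,0); cuts so far [(10, 0)]; region rows[8,16) x cols[0,1) = 8x1
Op 6 cut(0, 0): punch at orig (8,0); cuts so far [(8, 0), (10, 0)]; region rows[8,16) x cols[0,1) = 8x1
Op 7 cut(3, 0): punch at orig (11,0); cuts so far [(8, 0), (10, 0), (11, 0)]; region rows[8,16) x cols[0,1) = 8x1
Unfold 1 (reflect across v@1): 6 holes -> [(8, 0), (8, 1), (10, 0), (10, 1), (11, 0), (11, 1)]
Unfold 2 (reflect across v@2): 12 holes -> [(8, 0), (8, 1), (8, 2), (8, 3), (10, 0), (10, 1), (10, 2), (10, 3), (11, 0), (11, 1), (11, 2), (11, 3)]
Unfold 3 (reflect across h@8): 24 holes -> [(4, 0), (4, 1), (4, 2), (4, 3), (5, 0), (5, 1), (5, 2), (5, 3), (7, 0), (7, 1), (7, 2), (7, 3), (8, 0), (8, 1), (8, 2), (8, 3), (10, 0), (10, 1), (10, 2), (10, 3), (11, 0), (11, 1), (11, 2), (11, 3)]
Unfold 4 (reflect across h@16): 48 holes -> [(4, 0), (4, 1), (4, 2), (4, 3), (5, 0), (5, 1), (5, 2), (5, 3), (7, 0), (7, 1), (7, 2), (7, 3), (8, 0), (8, 1), (8, 2), (8, 3), (10, 0), (10, 1), (10, 2), (10, 3), (11, 0), (11, 1), (11, 2), (11, 3), (20, 0), (20, 1), (20, 2), (20, 3), (21, 0), (21, 1), (21, 2), (21, 3), (23, 0), (23, 1), (23, 2), (23, 3), (24, 0), (24, 1), (24, 2), (24, 3), (26, 0), (26, 1), (26, 2), (26, 3), (27, 0), (27, 1), (27, 2), (27, 3)]

Answer: 48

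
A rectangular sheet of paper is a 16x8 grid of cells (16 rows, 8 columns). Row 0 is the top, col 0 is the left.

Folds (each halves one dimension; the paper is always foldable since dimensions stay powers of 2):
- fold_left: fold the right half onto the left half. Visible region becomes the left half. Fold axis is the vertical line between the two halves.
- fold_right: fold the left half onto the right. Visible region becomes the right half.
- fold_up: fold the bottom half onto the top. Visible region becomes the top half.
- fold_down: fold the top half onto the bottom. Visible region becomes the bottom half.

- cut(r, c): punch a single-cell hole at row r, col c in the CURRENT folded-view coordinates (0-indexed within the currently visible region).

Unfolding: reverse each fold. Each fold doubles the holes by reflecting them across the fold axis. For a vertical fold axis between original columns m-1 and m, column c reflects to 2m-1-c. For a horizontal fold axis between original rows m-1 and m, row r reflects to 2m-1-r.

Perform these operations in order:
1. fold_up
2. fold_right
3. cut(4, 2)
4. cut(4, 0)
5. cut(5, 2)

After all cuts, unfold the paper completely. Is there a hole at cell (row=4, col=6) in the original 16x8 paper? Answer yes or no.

Op 1 fold_up: fold axis h@8; visible region now rows[0,8) x cols[0,8) = 8x8
Op 2 fold_right: fold axis v@4; visible region now rows[0,8) x cols[4,8) = 8x4
Op 3 cut(4, 2): punch at orig (4,6); cuts so far [(4, 6)]; region rows[0,8) x cols[4,8) = 8x4
Op 4 cut(4, 0): punch at orig (4,4); cuts so far [(4, 4), (4, 6)]; region rows[0,8) x cols[4,8) = 8x4
Op 5 cut(5, 2): punch at orig (5,6); cuts so far [(4, 4), (4, 6), (5, 6)]; region rows[0,8) x cols[4,8) = 8x4
Unfold 1 (reflect across v@4): 6 holes -> [(4, 1), (4, 3), (4, 4), (4, 6), (5, 1), (5, 6)]
Unfold 2 (reflect across h@8): 12 holes -> [(4, 1), (4, 3), (4, 4), (4, 6), (5, 1), (5, 6), (10, 1), (10, 6), (11, 1), (11, 3), (11, 4), (11, 6)]
Holes: [(4, 1), (4, 3), (4, 4), (4, 6), (5, 1), (5, 6), (10, 1), (10, 6), (11, 1), (11, 3), (11, 4), (11, 6)]

Answer: yes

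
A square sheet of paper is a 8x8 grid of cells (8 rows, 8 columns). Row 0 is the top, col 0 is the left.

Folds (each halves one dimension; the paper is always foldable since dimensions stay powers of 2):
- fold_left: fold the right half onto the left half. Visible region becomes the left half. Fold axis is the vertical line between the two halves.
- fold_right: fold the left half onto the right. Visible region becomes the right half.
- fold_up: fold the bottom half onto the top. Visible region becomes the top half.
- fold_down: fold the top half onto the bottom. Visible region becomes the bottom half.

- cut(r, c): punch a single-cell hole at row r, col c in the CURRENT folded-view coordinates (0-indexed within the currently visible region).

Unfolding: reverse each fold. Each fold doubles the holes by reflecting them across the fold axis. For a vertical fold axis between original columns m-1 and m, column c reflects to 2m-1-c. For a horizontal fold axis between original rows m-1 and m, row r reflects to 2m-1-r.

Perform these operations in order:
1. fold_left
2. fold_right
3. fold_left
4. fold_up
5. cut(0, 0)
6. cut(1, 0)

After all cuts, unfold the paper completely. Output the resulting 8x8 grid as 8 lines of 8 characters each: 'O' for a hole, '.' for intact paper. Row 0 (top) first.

Op 1 fold_left: fold axis v@4; visible region now rows[0,8) x cols[0,4) = 8x4
Op 2 fold_right: fold axis v@2; visible region now rows[0,8) x cols[2,4) = 8x2
Op 3 fold_left: fold axis v@3; visible region now rows[0,8) x cols[2,3) = 8x1
Op 4 fold_up: fold axis h@4; visible region now rows[0,4) x cols[2,3) = 4x1
Op 5 cut(0, 0): punch at orig (0,2); cuts so far [(0, 2)]; region rows[0,4) x cols[2,3) = 4x1
Op 6 cut(1, 0): punch at orig (1,2); cuts so far [(0, 2), (1, 2)]; region rows[0,4) x cols[2,3) = 4x1
Unfold 1 (reflect across h@4): 4 holes -> [(0, 2), (1, 2), (6, 2), (7, 2)]
Unfold 2 (reflect across v@3): 8 holes -> [(0, 2), (0, 3), (1, 2), (1, 3), (6, 2), (6, 3), (7, 2), (7, 3)]
Unfold 3 (reflect across v@2): 16 holes -> [(0, 0), (0, 1), (0, 2), (0, 3), (1, 0), (1, 1), (1, 2), (1, 3), (6, 0), (6, 1), (6, 2), (6, 3), (7, 0), (7, 1), (7, 2), (7, 3)]
Unfold 4 (reflect across v@4): 32 holes -> [(0, 0), (0, 1), (0, 2), (0, 3), (0, 4), (0, 5), (0, 6), (0, 7), (1, 0), (1, 1), (1, 2), (1, 3), (1, 4), (1, 5), (1, 6), (1, 7), (6, 0), (6, 1), (6, 2), (6, 3), (6, 4), (6, 5), (6, 6), (6, 7), (7, 0), (7, 1), (7, 2), (7, 3), (7, 4), (7, 5), (7, 6), (7, 7)]

Answer: OOOOOOOO
OOOOOOOO
........
........
........
........
OOOOOOOO
OOOOOOOO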